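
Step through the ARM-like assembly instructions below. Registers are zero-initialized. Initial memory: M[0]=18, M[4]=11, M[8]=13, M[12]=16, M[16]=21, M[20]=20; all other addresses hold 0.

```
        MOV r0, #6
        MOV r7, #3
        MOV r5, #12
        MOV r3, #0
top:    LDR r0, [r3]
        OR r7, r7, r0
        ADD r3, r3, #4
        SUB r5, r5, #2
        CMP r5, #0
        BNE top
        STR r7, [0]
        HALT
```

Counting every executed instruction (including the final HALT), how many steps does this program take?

r0=6
r7=3
r5=12
r3=0
r0=M[0]=18
r7=3|18=19
r3=0+4=4
r5=12-2=10
CMP r5, #0  (cmp 10,0)
BNE top: taken
r0=M[4]=11
r7=19|11=27
r3=4+4=8
r5=10-2=8
CMP r5, #0  (cmp 8,0)
BNE top: taken
r0=M[8]=13
r7=27|13=31
r3=8+4=12
r5=8-2=6
CMP r5, #0  (cmp 6,0)
BNE top: taken
r0=M[12]=16
r7=31|16=31
r3=12+4=16
r5=6-2=4
CMP r5, #0  (cmp 4,0)
BNE top: taken
r0=M[16]=21
r7=31|21=31
r3=16+4=20
r5=4-2=2
CMP r5, #0  (cmp 2,0)
BNE top: taken
r0=M[20]=20
r7=31|20=31
r3=20+4=24
r5=2-2=0
CMP r5, #0  (cmp 0,0)
BNE top: not taken
STR r7, [0] → M[0]=31
halt.
Total executed instructions: 42.

42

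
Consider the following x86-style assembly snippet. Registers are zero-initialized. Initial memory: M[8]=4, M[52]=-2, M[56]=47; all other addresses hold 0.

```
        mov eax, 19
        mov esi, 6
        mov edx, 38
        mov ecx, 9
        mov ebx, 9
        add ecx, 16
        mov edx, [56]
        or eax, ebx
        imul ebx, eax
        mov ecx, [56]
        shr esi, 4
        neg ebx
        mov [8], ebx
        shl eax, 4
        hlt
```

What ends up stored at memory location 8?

mov eax, 19 → eax=19
mov esi, 6 → esi=6
mov edx, 38 → edx=38
mov ecx, 9 → ecx=9
mov ebx, 9 → ebx=9
add ecx, 16 → ecx=9+16=25
mov edx, [56] → edx=M[56]=47
or eax, ebx → eax=19|9=27
imul ebx, eax → ebx=9*27=243
mov ecx, [56] → ecx=M[56]=47
shr esi, 4 → esi=6>>4=0
neg ebx → ebx=-(243)=-243
mov [8], ebx → M[8]=-243
shl eax, 4 → eax=27<<4=432
halt.

-243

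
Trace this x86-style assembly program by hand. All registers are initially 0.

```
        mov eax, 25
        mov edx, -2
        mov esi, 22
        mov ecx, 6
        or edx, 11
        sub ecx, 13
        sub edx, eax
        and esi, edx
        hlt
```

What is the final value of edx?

-26

eax=25
edx=-2
esi=22
ecx=6
edx=(-2)|11=-1
ecx=6-13=-7
edx=(-1)-25=-26
esi=22&(-26)=6
halt.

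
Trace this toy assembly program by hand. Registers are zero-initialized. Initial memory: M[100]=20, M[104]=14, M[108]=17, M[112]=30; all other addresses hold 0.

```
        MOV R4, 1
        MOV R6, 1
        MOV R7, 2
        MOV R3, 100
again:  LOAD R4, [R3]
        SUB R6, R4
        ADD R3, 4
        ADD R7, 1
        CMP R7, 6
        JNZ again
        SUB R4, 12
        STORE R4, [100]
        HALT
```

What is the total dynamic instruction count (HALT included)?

31

after MOV R4, 1: R4=1
after MOV R6, 1: R6=1
after MOV R7, 2: R7=2
after MOV R3, 100: R3=100
after LOAD R4, [R3]: R4=M[100]=20
after SUB R6, R4: R6=1-20=-19
after ADD R3, 4: R3=100+4=104
after ADD R7, 1: R7=2+1=3
CMP R7, 6  (cmp 3,6)
JNZ again: taken
after LOAD R4, [R3]: R4=M[104]=14
after SUB R6, R4: R6=(-19)-14=-33
after ADD R3, 4: R3=104+4=108
after ADD R7, 1: R7=3+1=4
CMP R7, 6  (cmp 4,6)
JNZ again: taken
after LOAD R4, [R3]: R4=M[108]=17
after SUB R6, R4: R6=(-33)-17=-50
after ADD R3, 4: R3=108+4=112
after ADD R7, 1: R7=4+1=5
CMP R7, 6  (cmp 5,6)
JNZ again: taken
after LOAD R4, [R3]: R4=M[112]=30
after SUB R6, R4: R6=(-50)-30=-80
after ADD R3, 4: R3=112+4=116
after ADD R7, 1: R7=5+1=6
CMP R7, 6  (cmp 6,6)
JNZ again: not taken
after SUB R4, 12: R4=30-12=18
STORE R4, [100] → M[100]=18
halt.
Total executed instructions: 31.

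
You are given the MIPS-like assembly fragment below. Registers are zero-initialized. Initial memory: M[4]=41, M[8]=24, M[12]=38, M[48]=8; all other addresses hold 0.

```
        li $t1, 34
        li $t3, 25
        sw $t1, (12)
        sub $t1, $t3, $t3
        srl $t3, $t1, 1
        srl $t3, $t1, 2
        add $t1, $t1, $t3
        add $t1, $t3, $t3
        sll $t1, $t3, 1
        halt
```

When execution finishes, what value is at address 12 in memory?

34

$t1=34
$t3=25
sw $t1, (12) → M[12]=34
$t1=25-25=0
$t3=0>>1=0
$t3=0>>2=0
$t1=0+0=0
$t1=0+0=0
$t1=0<<1=0
halt.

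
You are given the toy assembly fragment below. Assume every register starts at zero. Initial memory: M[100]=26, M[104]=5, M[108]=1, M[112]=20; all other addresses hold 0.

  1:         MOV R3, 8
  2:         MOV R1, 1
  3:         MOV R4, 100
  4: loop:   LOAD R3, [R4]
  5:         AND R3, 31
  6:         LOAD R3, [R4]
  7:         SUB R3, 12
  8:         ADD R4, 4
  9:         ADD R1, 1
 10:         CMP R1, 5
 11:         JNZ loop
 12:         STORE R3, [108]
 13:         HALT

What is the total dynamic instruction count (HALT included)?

MOV R3, 8 → R3=8
MOV R1, 1 → R1=1
MOV R4, 100 → R4=100
LOAD R3, [R4] → R3=M[100]=26
AND R3, 31 → R3=26&31=26
LOAD R3, [R4] → R3=M[100]=26
SUB R3, 12 → R3=26-12=14
ADD R4, 4 → R4=100+4=104
ADD R1, 1 → R1=1+1=2
CMP R1, 5  (cmp 2,5)
JNZ loop: taken
LOAD R3, [R4] → R3=M[104]=5
AND R3, 31 → R3=5&31=5
LOAD R3, [R4] → R3=M[104]=5
SUB R3, 12 → R3=5-12=-7
ADD R4, 4 → R4=104+4=108
ADD R1, 1 → R1=2+1=3
CMP R1, 5  (cmp 3,5)
JNZ loop: taken
LOAD R3, [R4] → R3=M[108]=1
AND R3, 31 → R3=1&31=1
LOAD R3, [R4] → R3=M[108]=1
SUB R3, 12 → R3=1-12=-11
ADD R4, 4 → R4=108+4=112
ADD R1, 1 → R1=3+1=4
CMP R1, 5  (cmp 4,5)
JNZ loop: taken
LOAD R3, [R4] → R3=M[112]=20
AND R3, 31 → R3=20&31=20
LOAD R3, [R4] → R3=M[112]=20
SUB R3, 12 → R3=20-12=8
ADD R4, 4 → R4=112+4=116
ADD R1, 1 → R1=4+1=5
CMP R1, 5  (cmp 5,5)
JNZ loop: not taken
STORE R3, [108] → M[108]=8
halt.
Total executed instructions: 37.

37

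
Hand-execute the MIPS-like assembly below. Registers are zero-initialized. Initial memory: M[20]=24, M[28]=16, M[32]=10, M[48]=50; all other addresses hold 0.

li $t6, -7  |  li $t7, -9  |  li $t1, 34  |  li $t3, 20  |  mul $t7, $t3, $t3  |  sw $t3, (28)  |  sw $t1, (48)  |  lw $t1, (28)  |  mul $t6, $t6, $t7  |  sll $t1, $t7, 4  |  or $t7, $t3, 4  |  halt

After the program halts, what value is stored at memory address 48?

34

$t6=-7
$t7=-9
$t1=34
$t3=20
$t7=20*20=400
sw $t3, (28) → M[28]=20
sw $t1, (48) → M[48]=34
$t1=M[28]=20
$t6=(-7)*400=-2800
$t1=400<<4=6400
$t7=20|4=20
halt.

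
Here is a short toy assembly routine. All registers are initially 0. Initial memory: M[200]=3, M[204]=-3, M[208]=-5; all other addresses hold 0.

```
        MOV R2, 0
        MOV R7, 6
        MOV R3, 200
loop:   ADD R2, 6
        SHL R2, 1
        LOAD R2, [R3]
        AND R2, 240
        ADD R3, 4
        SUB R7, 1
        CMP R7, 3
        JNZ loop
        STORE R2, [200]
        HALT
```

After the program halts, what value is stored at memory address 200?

240

after MOV R2, 0: R2=0
after MOV R7, 6: R7=6
after MOV R3, 200: R3=200
after ADD R2, 6: R2=0+6=6
after SHL R2, 1: R2=6<<1=12
after LOAD R2, [R3]: R2=M[200]=3
after AND R2, 240: R2=3&240=0
after ADD R3, 4: R3=200+4=204
after SUB R7, 1: R7=6-1=5
CMP R7, 3  (cmp 5,3)
JNZ loop: taken
after ADD R2, 6: R2=0+6=6
after SHL R2, 1: R2=6<<1=12
after LOAD R2, [R3]: R2=M[204]=-3
after AND R2, 240: R2=(-3)&240=240
after ADD R3, 4: R3=204+4=208
after SUB R7, 1: R7=5-1=4
CMP R7, 3  (cmp 4,3)
JNZ loop: taken
after ADD R2, 6: R2=240+6=246
after SHL R2, 1: R2=246<<1=492
after LOAD R2, [R3]: R2=M[208]=-5
after AND R2, 240: R2=(-5)&240=240
after ADD R3, 4: R3=208+4=212
after SUB R7, 1: R7=4-1=3
CMP R7, 3  (cmp 3,3)
JNZ loop: not taken
STORE R2, [200] → M[200]=240
halt.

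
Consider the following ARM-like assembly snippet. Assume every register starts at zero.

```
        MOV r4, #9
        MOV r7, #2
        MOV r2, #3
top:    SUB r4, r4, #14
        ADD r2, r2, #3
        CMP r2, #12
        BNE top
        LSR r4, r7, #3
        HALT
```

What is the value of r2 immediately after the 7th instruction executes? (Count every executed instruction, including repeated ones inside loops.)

6

r4=9
r7=2
r2=3
r4=9-14=-5
r2=3+3=6
CMP r2, #12  (cmp 6,12)
BNE top: taken
After step 7: r2 = 6.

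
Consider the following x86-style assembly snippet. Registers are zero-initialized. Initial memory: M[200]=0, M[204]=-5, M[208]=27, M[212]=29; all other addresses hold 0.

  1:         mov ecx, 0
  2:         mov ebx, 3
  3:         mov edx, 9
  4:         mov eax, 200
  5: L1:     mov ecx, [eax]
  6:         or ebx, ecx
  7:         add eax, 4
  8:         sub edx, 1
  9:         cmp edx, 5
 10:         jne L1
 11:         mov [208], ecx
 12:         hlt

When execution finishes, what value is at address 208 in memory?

after mov ecx, 0: ecx=0
after mov ebx, 3: ebx=3
after mov edx, 9: edx=9
after mov eax, 200: eax=200
after mov ecx, [eax]: ecx=M[200]=0
after or ebx, ecx: ebx=3|0=3
after add eax, 4: eax=200+4=204
after sub edx, 1: edx=9-1=8
cmp edx, 5  (cmp 8,5)
jne L1: taken
after mov ecx, [eax]: ecx=M[204]=-5
after or ebx, ecx: ebx=3|(-5)=-5
after add eax, 4: eax=204+4=208
after sub edx, 1: edx=8-1=7
cmp edx, 5  (cmp 7,5)
jne L1: taken
after mov ecx, [eax]: ecx=M[208]=27
after or ebx, ecx: ebx=(-5)|27=-5
after add eax, 4: eax=208+4=212
after sub edx, 1: edx=7-1=6
cmp edx, 5  (cmp 6,5)
jne L1: taken
after mov ecx, [eax]: ecx=M[212]=29
after or ebx, ecx: ebx=(-5)|29=-1
after add eax, 4: eax=212+4=216
after sub edx, 1: edx=6-1=5
cmp edx, 5  (cmp 5,5)
jne L1: not taken
mov [208], ecx → M[208]=29
halt.

29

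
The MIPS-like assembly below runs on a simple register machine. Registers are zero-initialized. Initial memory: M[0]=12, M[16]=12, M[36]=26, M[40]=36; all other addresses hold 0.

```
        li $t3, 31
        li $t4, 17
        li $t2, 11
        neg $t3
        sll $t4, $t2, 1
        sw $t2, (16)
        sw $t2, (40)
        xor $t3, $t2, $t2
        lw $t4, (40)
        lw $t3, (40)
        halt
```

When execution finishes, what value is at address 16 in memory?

after li $t3, 31: $t3=31
after li $t4, 17: $t4=17
after li $t2, 11: $t2=11
after neg $t3: $t3=-(31)=-31
after sll $t4, $t2, 1: $t4=11<<1=22
sw $t2, (16) → M[16]=11
sw $t2, (40) → M[40]=11
after xor $t3, $t2, $t2: $t3=11^11=0
after lw $t4, (40): $t4=M[40]=11
after lw $t3, (40): $t3=M[40]=11
halt.

11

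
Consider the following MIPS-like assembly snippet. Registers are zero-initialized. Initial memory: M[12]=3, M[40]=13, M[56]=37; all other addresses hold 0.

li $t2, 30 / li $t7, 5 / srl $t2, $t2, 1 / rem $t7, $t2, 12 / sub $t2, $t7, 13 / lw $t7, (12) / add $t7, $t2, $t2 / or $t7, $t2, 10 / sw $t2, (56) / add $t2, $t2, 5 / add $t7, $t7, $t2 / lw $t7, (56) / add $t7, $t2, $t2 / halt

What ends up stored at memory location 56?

li $t2, 30 → $t2=30
li $t7, 5 → $t7=5
srl $t2, $t2, 1 → $t2=30>>1=15
rem $t7, $t2, 12 → $t7=15%12=3
sub $t2, $t7, 13 → $t2=3-13=-10
lw $t7, (12) → $t7=M[12]=3
add $t7, $t2, $t2 → $t7=(-10)+(-10)=-20
or $t7, $t2, 10 → $t7=(-10)|10=-2
sw $t2, (56) → M[56]=-10
add $t2, $t2, 5 → $t2=(-10)+5=-5
add $t7, $t7, $t2 → $t7=(-2)+(-5)=-7
lw $t7, (56) → $t7=M[56]=-10
add $t7, $t2, $t2 → $t7=(-5)+(-5)=-10
halt.

-10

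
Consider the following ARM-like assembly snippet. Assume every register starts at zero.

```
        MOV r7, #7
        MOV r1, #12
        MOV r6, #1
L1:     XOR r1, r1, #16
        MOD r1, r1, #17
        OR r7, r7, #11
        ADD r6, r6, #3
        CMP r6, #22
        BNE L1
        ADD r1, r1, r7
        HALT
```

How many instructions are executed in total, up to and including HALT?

r7=7
r1=12
r6=1
r1=12^16=28
r1=28%17=11
r7=7|11=15
r6=1+3=4
CMP r6, #22  (cmp 4,22)
BNE L1: taken
r1=11^16=27
r1=27%17=10
r7=15|11=15
r6=4+3=7
CMP r6, #22  (cmp 7,22)
BNE L1: taken
r1=10^16=26
r1=26%17=9
r7=15|11=15
r6=7+3=10
CMP r6, #22  (cmp 10,22)
BNE L1: taken
r1=9^16=25
r1=25%17=8
r7=15|11=15
r6=10+3=13
CMP r6, #22  (cmp 13,22)
BNE L1: taken
r1=8^16=24
r1=24%17=7
r7=15|11=15
r6=13+3=16
CMP r6, #22  (cmp 16,22)
BNE L1: taken
r1=7^16=23
r1=23%17=6
r7=15|11=15
r6=16+3=19
CMP r6, #22  (cmp 19,22)
BNE L1: taken
r1=6^16=22
r1=22%17=5
r7=15|11=15
r6=19+3=22
CMP r6, #22  (cmp 22,22)
BNE L1: not taken
r1=5+15=20
halt.
Total executed instructions: 47.

47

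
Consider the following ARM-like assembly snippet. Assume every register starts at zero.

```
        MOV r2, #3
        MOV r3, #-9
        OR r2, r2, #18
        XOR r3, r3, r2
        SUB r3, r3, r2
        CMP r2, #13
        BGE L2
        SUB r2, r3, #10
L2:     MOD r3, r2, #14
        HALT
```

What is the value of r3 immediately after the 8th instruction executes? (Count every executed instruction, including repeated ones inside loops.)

after MOV r2, #3: r2=3
after MOV r3, #-9: r3=-9
after OR r2, r2, #18: r2=3|18=19
after XOR r3, r3, r2: r3=(-9)^19=-28
after SUB r3, r3, r2: r3=(-28)-19=-47
CMP r2, #13  (cmp 19,13)
BGE L2: taken
after MOD r3, r2, #14: r3=19%14=5
After step 8: r3 = 5.

5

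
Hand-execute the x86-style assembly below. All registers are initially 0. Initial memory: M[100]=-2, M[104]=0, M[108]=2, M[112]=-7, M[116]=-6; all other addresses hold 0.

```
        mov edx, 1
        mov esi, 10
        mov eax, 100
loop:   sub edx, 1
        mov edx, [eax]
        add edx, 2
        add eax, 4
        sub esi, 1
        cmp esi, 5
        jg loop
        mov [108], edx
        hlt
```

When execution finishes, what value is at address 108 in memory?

-4

after mov edx, 1: edx=1
after mov esi, 10: esi=10
after mov eax, 100: eax=100
after sub edx, 1: edx=1-1=0
after mov edx, [eax]: edx=M[100]=-2
after add edx, 2: edx=(-2)+2=0
after add eax, 4: eax=100+4=104
after sub esi, 1: esi=10-1=9
cmp esi, 5  (cmp 9,5)
jg loop: taken
after sub edx, 1: edx=0-1=-1
after mov edx, [eax]: edx=M[104]=0
after add edx, 2: edx=0+2=2
after add eax, 4: eax=104+4=108
after sub esi, 1: esi=9-1=8
cmp esi, 5  (cmp 8,5)
jg loop: taken
after sub edx, 1: edx=2-1=1
after mov edx, [eax]: edx=M[108]=2
after add edx, 2: edx=2+2=4
after add eax, 4: eax=108+4=112
after sub esi, 1: esi=8-1=7
cmp esi, 5  (cmp 7,5)
jg loop: taken
after sub edx, 1: edx=4-1=3
after mov edx, [eax]: edx=M[112]=-7
after add edx, 2: edx=(-7)+2=-5
after add eax, 4: eax=112+4=116
after sub esi, 1: esi=7-1=6
cmp esi, 5  (cmp 6,5)
jg loop: taken
after sub edx, 1: edx=(-5)-1=-6
after mov edx, [eax]: edx=M[116]=-6
after add edx, 2: edx=(-6)+2=-4
after add eax, 4: eax=116+4=120
after sub esi, 1: esi=6-1=5
cmp esi, 5  (cmp 5,5)
jg loop: not taken
mov [108], edx → M[108]=-4
halt.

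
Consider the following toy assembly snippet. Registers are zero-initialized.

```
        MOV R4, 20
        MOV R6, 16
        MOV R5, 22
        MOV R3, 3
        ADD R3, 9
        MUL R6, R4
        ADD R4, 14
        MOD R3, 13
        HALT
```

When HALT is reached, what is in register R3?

12

MOV R4, 20 → R4=20
MOV R6, 16 → R6=16
MOV R5, 22 → R5=22
MOV R3, 3 → R3=3
ADD R3, 9 → R3=3+9=12
MUL R6, R4 → R6=16*20=320
ADD R4, 14 → R4=20+14=34
MOD R3, 13 → R3=12%13=12
halt.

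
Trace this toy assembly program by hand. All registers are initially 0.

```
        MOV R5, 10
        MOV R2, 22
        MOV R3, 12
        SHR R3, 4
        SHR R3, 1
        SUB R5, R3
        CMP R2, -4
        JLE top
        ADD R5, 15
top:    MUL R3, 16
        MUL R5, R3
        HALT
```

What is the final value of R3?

MOV R5, 10 → R5=10
MOV R2, 22 → R2=22
MOV R3, 12 → R3=12
SHR R3, 4 → R3=12>>4=0
SHR R3, 1 → R3=0>>1=0
SUB R5, R3 → R5=10-0=10
CMP R2, -4  (cmp 22,-4)
JLE top: not taken
ADD R5, 15 → R5=10+15=25
MUL R3, 16 → R3=0*16=0
MUL R5, R3 → R5=25*0=0
halt.

0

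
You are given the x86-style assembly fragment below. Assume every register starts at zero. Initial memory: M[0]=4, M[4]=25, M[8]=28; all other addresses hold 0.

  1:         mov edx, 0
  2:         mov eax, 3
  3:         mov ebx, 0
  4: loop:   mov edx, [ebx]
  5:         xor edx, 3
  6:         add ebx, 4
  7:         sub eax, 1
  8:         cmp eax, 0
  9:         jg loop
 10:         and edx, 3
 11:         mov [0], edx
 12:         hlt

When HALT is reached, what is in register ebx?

12

mov edx, 0 → edx=0
mov eax, 3 → eax=3
mov ebx, 0 → ebx=0
mov edx, [ebx] → edx=M[0]=4
xor edx, 3 → edx=4^3=7
add ebx, 4 → ebx=0+4=4
sub eax, 1 → eax=3-1=2
cmp eax, 0  (cmp 2,0)
jg loop: taken
mov edx, [ebx] → edx=M[4]=25
xor edx, 3 → edx=25^3=26
add ebx, 4 → ebx=4+4=8
sub eax, 1 → eax=2-1=1
cmp eax, 0  (cmp 1,0)
jg loop: taken
mov edx, [ebx] → edx=M[8]=28
xor edx, 3 → edx=28^3=31
add ebx, 4 → ebx=8+4=12
sub eax, 1 → eax=1-1=0
cmp eax, 0  (cmp 0,0)
jg loop: not taken
and edx, 3 → edx=31&3=3
mov [0], edx → M[0]=3
halt.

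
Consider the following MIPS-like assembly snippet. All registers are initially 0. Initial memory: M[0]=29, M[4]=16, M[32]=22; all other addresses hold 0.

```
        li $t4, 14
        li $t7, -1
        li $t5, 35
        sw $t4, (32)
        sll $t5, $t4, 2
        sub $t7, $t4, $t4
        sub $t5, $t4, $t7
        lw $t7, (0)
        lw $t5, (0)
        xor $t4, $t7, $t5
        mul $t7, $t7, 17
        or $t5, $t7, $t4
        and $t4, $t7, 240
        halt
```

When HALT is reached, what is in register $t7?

$t4=14
$t7=-1
$t5=35
sw $t4, (32) → M[32]=14
$t5=14<<2=56
$t7=14-14=0
$t5=14-0=14
$t7=M[0]=29
$t5=M[0]=29
$t4=29^29=0
$t7=29*17=493
$t5=493|0=493
$t4=493&240=224
halt.

493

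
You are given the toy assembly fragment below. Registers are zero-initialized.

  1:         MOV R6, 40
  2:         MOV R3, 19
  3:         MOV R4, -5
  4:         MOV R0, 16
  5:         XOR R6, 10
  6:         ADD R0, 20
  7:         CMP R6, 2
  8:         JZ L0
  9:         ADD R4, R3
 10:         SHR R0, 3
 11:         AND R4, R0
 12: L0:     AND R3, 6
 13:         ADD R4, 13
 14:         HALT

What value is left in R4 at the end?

MOV R6, 40 → R6=40
MOV R3, 19 → R3=19
MOV R4, -5 → R4=-5
MOV R0, 16 → R0=16
XOR R6, 10 → R6=40^10=34
ADD R0, 20 → R0=16+20=36
CMP R6, 2  (cmp 34,2)
JZ L0: not taken
ADD R4, R3 → R4=(-5)+19=14
SHR R0, 3 → R0=36>>3=4
AND R4, R0 → R4=14&4=4
AND R3, 6 → R3=19&6=2
ADD R4, 13 → R4=4+13=17
halt.

17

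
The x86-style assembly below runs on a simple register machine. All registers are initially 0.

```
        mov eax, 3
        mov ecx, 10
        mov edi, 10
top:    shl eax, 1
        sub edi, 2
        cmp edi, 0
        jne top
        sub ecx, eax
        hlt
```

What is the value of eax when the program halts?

mov eax, 3 → eax=3
mov ecx, 10 → ecx=10
mov edi, 10 → edi=10
shl eax, 1 → eax=3<<1=6
sub edi, 2 → edi=10-2=8
cmp edi, 0  (cmp 8,0)
jne top: taken
shl eax, 1 → eax=6<<1=12
sub edi, 2 → edi=8-2=6
cmp edi, 0  (cmp 6,0)
jne top: taken
shl eax, 1 → eax=12<<1=24
sub edi, 2 → edi=6-2=4
cmp edi, 0  (cmp 4,0)
jne top: taken
shl eax, 1 → eax=24<<1=48
sub edi, 2 → edi=4-2=2
cmp edi, 0  (cmp 2,0)
jne top: taken
shl eax, 1 → eax=48<<1=96
sub edi, 2 → edi=2-2=0
cmp edi, 0  (cmp 0,0)
jne top: not taken
sub ecx, eax → ecx=10-96=-86
halt.

96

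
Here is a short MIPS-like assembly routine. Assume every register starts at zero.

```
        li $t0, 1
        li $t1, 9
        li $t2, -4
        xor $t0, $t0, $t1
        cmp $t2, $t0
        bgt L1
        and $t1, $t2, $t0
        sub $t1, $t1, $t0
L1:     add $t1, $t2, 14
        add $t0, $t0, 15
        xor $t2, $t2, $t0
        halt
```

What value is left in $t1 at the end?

after li $t0, 1: $t0=1
after li $t1, 9: $t1=9
after li $t2, -4: $t2=-4
after xor $t0, $t0, $t1: $t0=1^9=8
cmp $t2, $t0  (cmp -4,8)
bgt L1: not taken
after and $t1, $t2, $t0: $t1=(-4)&8=8
after sub $t1, $t1, $t0: $t1=8-8=0
after add $t1, $t2, 14: $t1=(-4)+14=10
after add $t0, $t0, 15: $t0=8+15=23
after xor $t2, $t2, $t0: $t2=(-4)^23=-21
halt.

10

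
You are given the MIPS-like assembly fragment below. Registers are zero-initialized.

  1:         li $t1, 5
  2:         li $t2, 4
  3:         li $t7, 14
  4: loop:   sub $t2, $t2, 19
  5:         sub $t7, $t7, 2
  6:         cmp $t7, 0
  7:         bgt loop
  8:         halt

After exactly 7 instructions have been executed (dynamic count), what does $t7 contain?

12

li $t1, 5 → $t1=5
li $t2, 4 → $t2=4
li $t7, 14 → $t7=14
sub $t2, $t2, 19 → $t2=4-19=-15
sub $t7, $t7, 2 → $t7=14-2=12
cmp $t7, 0  (cmp 12,0)
bgt loop: taken
After step 7: $t7 = 12.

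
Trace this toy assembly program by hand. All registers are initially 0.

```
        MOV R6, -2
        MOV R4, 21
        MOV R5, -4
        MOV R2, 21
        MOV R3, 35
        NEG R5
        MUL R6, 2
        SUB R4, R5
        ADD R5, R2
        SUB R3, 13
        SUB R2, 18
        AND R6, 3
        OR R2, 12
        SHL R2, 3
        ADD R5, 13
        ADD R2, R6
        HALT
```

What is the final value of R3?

22

R6=-2
R4=21
R5=-4
R2=21
R3=35
R5=-(-4)=4
R6=(-2)*2=-4
R4=21-4=17
R5=4+21=25
R3=35-13=22
R2=21-18=3
R6=(-4)&3=0
R2=3|12=15
R2=15<<3=120
R5=25+13=38
R2=120+0=120
halt.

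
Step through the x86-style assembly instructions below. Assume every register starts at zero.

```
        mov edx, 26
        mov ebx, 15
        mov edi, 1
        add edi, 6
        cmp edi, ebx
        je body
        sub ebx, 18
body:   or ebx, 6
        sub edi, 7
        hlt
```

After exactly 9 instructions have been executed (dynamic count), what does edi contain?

0

after mov edx, 26: edx=26
after mov ebx, 15: ebx=15
after mov edi, 1: edi=1
after add edi, 6: edi=1+6=7
cmp edi, ebx  (cmp 7,15)
je body: not taken
after sub ebx, 18: ebx=15-18=-3
after or ebx, 6: ebx=(-3)|6=-1
after sub edi, 7: edi=7-7=0
After step 9: edi = 0.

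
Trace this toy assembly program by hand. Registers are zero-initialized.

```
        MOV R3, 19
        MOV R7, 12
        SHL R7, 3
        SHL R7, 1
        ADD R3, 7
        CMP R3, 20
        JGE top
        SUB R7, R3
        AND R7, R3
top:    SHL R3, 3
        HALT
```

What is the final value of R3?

after MOV R3, 19: R3=19
after MOV R7, 12: R7=12
after SHL R7, 3: R7=12<<3=96
after SHL R7, 1: R7=96<<1=192
after ADD R3, 7: R3=19+7=26
CMP R3, 20  (cmp 26,20)
JGE top: taken
after SHL R3, 3: R3=26<<3=208
halt.

208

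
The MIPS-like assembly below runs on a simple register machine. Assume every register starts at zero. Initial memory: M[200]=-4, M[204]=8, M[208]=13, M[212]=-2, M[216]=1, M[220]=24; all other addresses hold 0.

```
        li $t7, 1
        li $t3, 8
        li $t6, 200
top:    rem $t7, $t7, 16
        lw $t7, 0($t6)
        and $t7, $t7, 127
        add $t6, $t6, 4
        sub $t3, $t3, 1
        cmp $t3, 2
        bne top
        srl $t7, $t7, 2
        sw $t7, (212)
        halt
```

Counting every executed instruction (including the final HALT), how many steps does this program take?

48

$t7=1
$t3=8
$t6=200
$t7=1%16=1
$t7=M[200]=-4
$t7=(-4)&127=124
$t6=200+4=204
$t3=8-1=7
cmp $t3, 2  (cmp 7,2)
bne top: taken
$t7=124%16=12
$t7=M[204]=8
$t7=8&127=8
$t6=204+4=208
$t3=7-1=6
cmp $t3, 2  (cmp 6,2)
bne top: taken
$t7=8%16=8
$t7=M[208]=13
$t7=13&127=13
$t6=208+4=212
$t3=6-1=5
cmp $t3, 2  (cmp 5,2)
bne top: taken
$t7=13%16=13
$t7=M[212]=-2
$t7=(-2)&127=126
$t6=212+4=216
$t3=5-1=4
cmp $t3, 2  (cmp 4,2)
bne top: taken
$t7=126%16=14
$t7=M[216]=1
$t7=1&127=1
$t6=216+4=220
$t3=4-1=3
cmp $t3, 2  (cmp 3,2)
bne top: taken
$t7=1%16=1
$t7=M[220]=24
$t7=24&127=24
$t6=220+4=224
$t3=3-1=2
cmp $t3, 2  (cmp 2,2)
bne top: not taken
$t7=24>>2=6
sw $t7, (212) → M[212]=6
halt.
Total executed instructions: 48.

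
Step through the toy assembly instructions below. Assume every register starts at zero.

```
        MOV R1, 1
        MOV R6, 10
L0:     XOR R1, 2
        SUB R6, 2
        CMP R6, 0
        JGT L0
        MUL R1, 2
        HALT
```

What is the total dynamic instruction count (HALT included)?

after MOV R1, 1: R1=1
after MOV R6, 10: R6=10
after XOR R1, 2: R1=1^2=3
after SUB R6, 2: R6=10-2=8
CMP R6, 0  (cmp 8,0)
JGT L0: taken
after XOR R1, 2: R1=3^2=1
after SUB R6, 2: R6=8-2=6
CMP R6, 0  (cmp 6,0)
JGT L0: taken
after XOR R1, 2: R1=1^2=3
after SUB R6, 2: R6=6-2=4
CMP R6, 0  (cmp 4,0)
JGT L0: taken
after XOR R1, 2: R1=3^2=1
after SUB R6, 2: R6=4-2=2
CMP R6, 0  (cmp 2,0)
JGT L0: taken
after XOR R1, 2: R1=1^2=3
after SUB R6, 2: R6=2-2=0
CMP R6, 0  (cmp 0,0)
JGT L0: not taken
after MUL R1, 2: R1=3*2=6
halt.
Total executed instructions: 24.

24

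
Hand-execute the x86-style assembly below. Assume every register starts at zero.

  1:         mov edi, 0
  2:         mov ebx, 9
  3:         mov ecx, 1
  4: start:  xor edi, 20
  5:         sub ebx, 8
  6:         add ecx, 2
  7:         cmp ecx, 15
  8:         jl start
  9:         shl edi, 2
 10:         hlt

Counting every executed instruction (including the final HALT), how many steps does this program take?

after mov edi, 0: edi=0
after mov ebx, 9: ebx=9
after mov ecx, 1: ecx=1
after xor edi, 20: edi=0^20=20
after sub ebx, 8: ebx=9-8=1
after add ecx, 2: ecx=1+2=3
cmp ecx, 15  (cmp 3,15)
jl start: taken
after xor edi, 20: edi=20^20=0
after sub ebx, 8: ebx=1-8=-7
after add ecx, 2: ecx=3+2=5
cmp ecx, 15  (cmp 5,15)
jl start: taken
after xor edi, 20: edi=0^20=20
after sub ebx, 8: ebx=(-7)-8=-15
after add ecx, 2: ecx=5+2=7
cmp ecx, 15  (cmp 7,15)
jl start: taken
after xor edi, 20: edi=20^20=0
after sub ebx, 8: ebx=(-15)-8=-23
after add ecx, 2: ecx=7+2=9
cmp ecx, 15  (cmp 9,15)
jl start: taken
after xor edi, 20: edi=0^20=20
after sub ebx, 8: ebx=(-23)-8=-31
after add ecx, 2: ecx=9+2=11
cmp ecx, 15  (cmp 11,15)
jl start: taken
after xor edi, 20: edi=20^20=0
after sub ebx, 8: ebx=(-31)-8=-39
after add ecx, 2: ecx=11+2=13
cmp ecx, 15  (cmp 13,15)
jl start: taken
after xor edi, 20: edi=0^20=20
after sub ebx, 8: ebx=(-39)-8=-47
after add ecx, 2: ecx=13+2=15
cmp ecx, 15  (cmp 15,15)
jl start: not taken
after shl edi, 2: edi=20<<2=80
halt.
Total executed instructions: 40.

40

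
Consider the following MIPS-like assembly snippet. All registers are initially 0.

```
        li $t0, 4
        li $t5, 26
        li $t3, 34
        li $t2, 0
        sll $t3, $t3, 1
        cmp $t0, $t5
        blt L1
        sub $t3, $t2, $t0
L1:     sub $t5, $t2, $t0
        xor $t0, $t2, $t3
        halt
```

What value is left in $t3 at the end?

68

after li $t0, 4: $t0=4
after li $t5, 26: $t5=26
after li $t3, 34: $t3=34
after li $t2, 0: $t2=0
after sll $t3, $t3, 1: $t3=34<<1=68
cmp $t0, $t5  (cmp 4,26)
blt L1: taken
after sub $t5, $t2, $t0: $t5=0-4=-4
after xor $t0, $t2, $t3: $t0=0^68=68
halt.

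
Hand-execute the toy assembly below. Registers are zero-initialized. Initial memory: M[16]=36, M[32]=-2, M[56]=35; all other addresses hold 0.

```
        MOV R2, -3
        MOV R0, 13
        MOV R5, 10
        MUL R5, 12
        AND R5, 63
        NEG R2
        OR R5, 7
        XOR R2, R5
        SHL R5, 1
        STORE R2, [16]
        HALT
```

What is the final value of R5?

MOV R2, -3 → R2=-3
MOV R0, 13 → R0=13
MOV R5, 10 → R5=10
MUL R5, 12 → R5=10*12=120
AND R5, 63 → R5=120&63=56
NEG R2 → R2=-(-3)=3
OR R5, 7 → R5=56|7=63
XOR R2, R5 → R2=3^63=60
SHL R5, 1 → R5=63<<1=126
STORE R2, [16] → M[16]=60
halt.

126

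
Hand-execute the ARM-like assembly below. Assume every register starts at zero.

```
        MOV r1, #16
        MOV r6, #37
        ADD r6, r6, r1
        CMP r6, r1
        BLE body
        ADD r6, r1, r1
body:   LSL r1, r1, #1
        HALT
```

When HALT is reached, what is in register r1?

32

r1=16
r6=37
r6=37+16=53
CMP r6, r1  (cmp 53,16)
BLE body: not taken
r6=16+16=32
r1=16<<1=32
halt.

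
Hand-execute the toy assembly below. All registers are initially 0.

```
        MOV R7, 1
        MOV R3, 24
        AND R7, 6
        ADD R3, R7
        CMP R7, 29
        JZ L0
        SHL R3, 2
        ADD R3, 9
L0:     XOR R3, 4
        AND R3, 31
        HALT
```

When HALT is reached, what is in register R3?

13

R7=1
R3=24
R7=1&6=0
R3=24+0=24
CMP R7, 29  (cmp 0,29)
JZ L0: not taken
R3=24<<2=96
R3=96+9=105
R3=105^4=109
R3=109&31=13
halt.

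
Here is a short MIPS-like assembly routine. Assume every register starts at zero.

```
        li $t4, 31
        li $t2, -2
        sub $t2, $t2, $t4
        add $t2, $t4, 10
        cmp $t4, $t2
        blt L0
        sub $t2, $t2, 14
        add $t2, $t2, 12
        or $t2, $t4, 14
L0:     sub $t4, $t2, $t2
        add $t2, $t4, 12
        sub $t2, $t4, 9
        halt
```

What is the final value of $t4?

$t4=31
$t2=-2
$t2=(-2)-31=-33
$t2=31+10=41
cmp $t4, $t2  (cmp 31,41)
blt L0: taken
$t4=41-41=0
$t2=0+12=12
$t2=0-9=-9
halt.

0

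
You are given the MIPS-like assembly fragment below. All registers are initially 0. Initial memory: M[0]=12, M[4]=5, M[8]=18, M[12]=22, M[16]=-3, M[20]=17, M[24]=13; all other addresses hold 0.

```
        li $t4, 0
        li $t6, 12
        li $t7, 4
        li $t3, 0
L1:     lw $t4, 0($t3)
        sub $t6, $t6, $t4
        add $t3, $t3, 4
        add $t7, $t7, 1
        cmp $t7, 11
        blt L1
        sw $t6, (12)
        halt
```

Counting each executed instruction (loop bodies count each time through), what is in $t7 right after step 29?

$t4=0
$t6=12
$t7=4
$t3=0
$t4=M[0]=12
$t6=12-12=0
$t3=0+4=4
$t7=4+1=5
cmp $t7, 11  (cmp 5,11)
blt L1: taken
$t4=M[4]=5
$t6=0-5=-5
$t3=4+4=8
$t7=5+1=6
cmp $t7, 11  (cmp 6,11)
blt L1: taken
$t4=M[8]=18
$t6=(-5)-18=-23
$t3=8+4=12
$t7=6+1=7
cmp $t7, 11  (cmp 7,11)
blt L1: taken
$t4=M[12]=22
$t6=(-23)-22=-45
$t3=12+4=16
$t7=7+1=8
cmp $t7, 11  (cmp 8,11)
blt L1: taken
$t4=M[16]=-3
After step 29: $t7 = 8.

8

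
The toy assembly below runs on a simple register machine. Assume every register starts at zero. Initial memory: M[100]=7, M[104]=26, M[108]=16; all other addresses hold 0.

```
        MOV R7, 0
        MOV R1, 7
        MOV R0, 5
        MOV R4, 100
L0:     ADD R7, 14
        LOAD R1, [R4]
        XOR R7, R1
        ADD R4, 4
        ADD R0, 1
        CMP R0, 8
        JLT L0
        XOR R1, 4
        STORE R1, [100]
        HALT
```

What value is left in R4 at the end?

112

after MOV R7, 0: R7=0
after MOV R1, 7: R1=7
after MOV R0, 5: R0=5
after MOV R4, 100: R4=100
after ADD R7, 14: R7=0+14=14
after LOAD R1, [R4]: R1=M[100]=7
after XOR R7, R1: R7=14^7=9
after ADD R4, 4: R4=100+4=104
after ADD R0, 1: R0=5+1=6
CMP R0, 8  (cmp 6,8)
JLT L0: taken
after ADD R7, 14: R7=9+14=23
after LOAD R1, [R4]: R1=M[104]=26
after XOR R7, R1: R7=23^26=13
after ADD R4, 4: R4=104+4=108
after ADD R0, 1: R0=6+1=7
CMP R0, 8  (cmp 7,8)
JLT L0: taken
after ADD R7, 14: R7=13+14=27
after LOAD R1, [R4]: R1=M[108]=16
after XOR R7, R1: R7=27^16=11
after ADD R4, 4: R4=108+4=112
after ADD R0, 1: R0=7+1=8
CMP R0, 8  (cmp 8,8)
JLT L0: not taken
after XOR R1, 4: R1=16^4=20
STORE R1, [100] → M[100]=20
halt.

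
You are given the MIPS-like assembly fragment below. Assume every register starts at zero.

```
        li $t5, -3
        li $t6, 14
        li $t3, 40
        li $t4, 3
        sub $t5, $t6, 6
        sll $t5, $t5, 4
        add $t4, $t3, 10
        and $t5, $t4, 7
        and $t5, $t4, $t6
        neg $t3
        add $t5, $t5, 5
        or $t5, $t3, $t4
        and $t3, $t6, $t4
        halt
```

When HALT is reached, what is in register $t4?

50

li $t5, -3 → $t5=-3
li $t6, 14 → $t6=14
li $t3, 40 → $t3=40
li $t4, 3 → $t4=3
sub $t5, $t6, 6 → $t5=14-6=8
sll $t5, $t5, 4 → $t5=8<<4=128
add $t4, $t3, 10 → $t4=40+10=50
and $t5, $t4, 7 → $t5=50&7=2
and $t5, $t4, $t6 → $t5=50&14=2
neg $t3 → $t3=-(40)=-40
add $t5, $t5, 5 → $t5=2+5=7
or $t5, $t3, $t4 → $t5=(-40)|50=-6
and $t3, $t6, $t4 → $t3=14&50=2
halt.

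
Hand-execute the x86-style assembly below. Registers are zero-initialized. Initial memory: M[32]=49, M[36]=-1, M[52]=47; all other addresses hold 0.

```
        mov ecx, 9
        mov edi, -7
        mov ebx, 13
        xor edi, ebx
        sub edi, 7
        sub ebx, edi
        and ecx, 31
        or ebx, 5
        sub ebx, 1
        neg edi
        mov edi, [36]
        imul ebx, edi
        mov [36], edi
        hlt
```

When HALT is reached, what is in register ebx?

mov ecx, 9 → ecx=9
mov edi, -7 → edi=-7
mov ebx, 13 → ebx=13
xor edi, ebx → edi=(-7)^13=-12
sub edi, 7 → edi=(-12)-7=-19
sub ebx, edi → ebx=13-(-19)=32
and ecx, 31 → ecx=9&31=9
or ebx, 5 → ebx=32|5=37
sub ebx, 1 → ebx=37-1=36
neg edi → edi=-(-19)=19
mov edi, [36] → edi=M[36]=-1
imul ebx, edi → ebx=36*(-1)=-36
mov [36], edi → M[36]=-1
halt.

-36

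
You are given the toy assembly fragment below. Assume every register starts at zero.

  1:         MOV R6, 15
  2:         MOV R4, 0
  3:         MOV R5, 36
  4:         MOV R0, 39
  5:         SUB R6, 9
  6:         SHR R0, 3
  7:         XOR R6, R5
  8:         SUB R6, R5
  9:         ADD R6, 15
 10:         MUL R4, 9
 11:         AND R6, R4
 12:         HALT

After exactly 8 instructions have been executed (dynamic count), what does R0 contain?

R6=15
R4=0
R5=36
R0=39
R6=15-9=6
R0=39>>3=4
R6=6^36=34
R6=34-36=-2
After step 8: R0 = 4.

4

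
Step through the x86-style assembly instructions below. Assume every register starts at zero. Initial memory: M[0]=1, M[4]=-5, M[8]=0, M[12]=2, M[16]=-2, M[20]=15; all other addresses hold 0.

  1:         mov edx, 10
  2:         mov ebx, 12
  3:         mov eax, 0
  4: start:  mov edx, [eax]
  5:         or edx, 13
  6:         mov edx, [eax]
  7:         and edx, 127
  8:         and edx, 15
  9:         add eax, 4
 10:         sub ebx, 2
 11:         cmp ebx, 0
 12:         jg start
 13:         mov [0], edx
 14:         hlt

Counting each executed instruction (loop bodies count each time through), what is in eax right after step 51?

edx=10
ebx=12
eax=0
edx=M[0]=1
edx=1|13=13
edx=M[0]=1
edx=1&127=1
edx=1&15=1
eax=0+4=4
ebx=12-2=10
cmp ebx, 0  (cmp 10,0)
jg start: taken
edx=M[4]=-5
edx=(-5)|13=-1
edx=M[4]=-5
edx=(-5)&127=123
edx=123&15=11
eax=4+4=8
ebx=10-2=8
cmp ebx, 0  (cmp 8,0)
jg start: taken
edx=M[8]=0
edx=0|13=13
edx=M[8]=0
edx=0&127=0
edx=0&15=0
eax=8+4=12
ebx=8-2=6
cmp ebx, 0  (cmp 6,0)
jg start: taken
edx=M[12]=2
edx=2|13=15
edx=M[12]=2
edx=2&127=2
edx=2&15=2
eax=12+4=16
ebx=6-2=4
cmp ebx, 0  (cmp 4,0)
jg start: taken
edx=M[16]=-2
edx=(-2)|13=-1
edx=M[16]=-2
edx=(-2)&127=126
edx=126&15=14
eax=16+4=20
ebx=4-2=2
cmp ebx, 0  (cmp 2,0)
jg start: taken
edx=M[20]=15
edx=15|13=15
edx=M[20]=15
After step 51: eax = 20.

20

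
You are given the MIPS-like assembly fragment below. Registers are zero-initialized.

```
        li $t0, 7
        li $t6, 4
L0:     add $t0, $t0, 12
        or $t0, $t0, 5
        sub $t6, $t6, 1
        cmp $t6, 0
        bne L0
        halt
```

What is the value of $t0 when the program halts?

71

$t0=7
$t6=4
$t0=7+12=19
$t0=19|5=23
$t6=4-1=3
cmp $t6, 0  (cmp 3,0)
bne L0: taken
$t0=23+12=35
$t0=35|5=39
$t6=3-1=2
cmp $t6, 0  (cmp 2,0)
bne L0: taken
$t0=39+12=51
$t0=51|5=55
$t6=2-1=1
cmp $t6, 0  (cmp 1,0)
bne L0: taken
$t0=55+12=67
$t0=67|5=71
$t6=1-1=0
cmp $t6, 0  (cmp 0,0)
bne L0: not taken
halt.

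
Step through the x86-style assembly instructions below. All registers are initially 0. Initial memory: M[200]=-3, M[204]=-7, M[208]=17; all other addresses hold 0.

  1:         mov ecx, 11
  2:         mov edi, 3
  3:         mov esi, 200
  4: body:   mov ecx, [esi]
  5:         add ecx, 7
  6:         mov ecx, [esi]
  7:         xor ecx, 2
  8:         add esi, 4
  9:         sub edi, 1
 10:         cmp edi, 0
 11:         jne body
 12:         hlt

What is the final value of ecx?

ecx=11
edi=3
esi=200
ecx=M[200]=-3
ecx=(-3)+7=4
ecx=M[200]=-3
ecx=(-3)^2=-1
esi=200+4=204
edi=3-1=2
cmp edi, 0  (cmp 2,0)
jne body: taken
ecx=M[204]=-7
ecx=(-7)+7=0
ecx=M[204]=-7
ecx=(-7)^2=-5
esi=204+4=208
edi=2-1=1
cmp edi, 0  (cmp 1,0)
jne body: taken
ecx=M[208]=17
ecx=17+7=24
ecx=M[208]=17
ecx=17^2=19
esi=208+4=212
edi=1-1=0
cmp edi, 0  (cmp 0,0)
jne body: not taken
halt.

19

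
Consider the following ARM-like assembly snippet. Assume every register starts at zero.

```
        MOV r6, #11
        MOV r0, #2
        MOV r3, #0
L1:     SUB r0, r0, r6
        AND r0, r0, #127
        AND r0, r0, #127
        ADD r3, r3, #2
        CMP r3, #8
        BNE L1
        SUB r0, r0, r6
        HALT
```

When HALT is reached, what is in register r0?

75

MOV r6, #11 → r6=11
MOV r0, #2 → r0=2
MOV r3, #0 → r3=0
SUB r0, r0, r6 → r0=2-11=-9
AND r0, r0, #127 → r0=(-9)&127=119
AND r0, r0, #127 → r0=119&127=119
ADD r3, r3, #2 → r3=0+2=2
CMP r3, #8  (cmp 2,8)
BNE L1: taken
SUB r0, r0, r6 → r0=119-11=108
AND r0, r0, #127 → r0=108&127=108
AND r0, r0, #127 → r0=108&127=108
ADD r3, r3, #2 → r3=2+2=4
CMP r3, #8  (cmp 4,8)
BNE L1: taken
SUB r0, r0, r6 → r0=108-11=97
AND r0, r0, #127 → r0=97&127=97
AND r0, r0, #127 → r0=97&127=97
ADD r3, r3, #2 → r3=4+2=6
CMP r3, #8  (cmp 6,8)
BNE L1: taken
SUB r0, r0, r6 → r0=97-11=86
AND r0, r0, #127 → r0=86&127=86
AND r0, r0, #127 → r0=86&127=86
ADD r3, r3, #2 → r3=6+2=8
CMP r3, #8  (cmp 8,8)
BNE L1: not taken
SUB r0, r0, r6 → r0=86-11=75
halt.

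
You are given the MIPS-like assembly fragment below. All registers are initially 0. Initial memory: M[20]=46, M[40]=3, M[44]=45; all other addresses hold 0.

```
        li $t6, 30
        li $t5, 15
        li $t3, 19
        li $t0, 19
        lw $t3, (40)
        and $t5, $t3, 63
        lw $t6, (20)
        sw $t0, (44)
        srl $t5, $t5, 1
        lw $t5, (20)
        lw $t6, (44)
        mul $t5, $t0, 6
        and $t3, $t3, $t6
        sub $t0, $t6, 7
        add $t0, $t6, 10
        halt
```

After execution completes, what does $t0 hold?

li $t6, 30 → $t6=30
li $t5, 15 → $t5=15
li $t3, 19 → $t3=19
li $t0, 19 → $t0=19
lw $t3, (40) → $t3=M[40]=3
and $t5, $t3, 63 → $t5=3&63=3
lw $t6, (20) → $t6=M[20]=46
sw $t0, (44) → M[44]=19
srl $t5, $t5, 1 → $t5=3>>1=1
lw $t5, (20) → $t5=M[20]=46
lw $t6, (44) → $t6=M[44]=19
mul $t5, $t0, 6 → $t5=19*6=114
and $t3, $t3, $t6 → $t3=3&19=3
sub $t0, $t6, 7 → $t0=19-7=12
add $t0, $t6, 10 → $t0=19+10=29
halt.

29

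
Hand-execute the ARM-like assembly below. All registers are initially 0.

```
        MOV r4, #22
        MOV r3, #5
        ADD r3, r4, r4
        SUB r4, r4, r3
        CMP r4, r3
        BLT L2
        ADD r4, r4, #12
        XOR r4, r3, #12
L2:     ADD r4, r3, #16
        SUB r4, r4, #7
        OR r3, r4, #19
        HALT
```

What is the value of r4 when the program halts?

53

r4=22
r3=5
r3=22+22=44
r4=22-44=-22
CMP r4, r3  (cmp -22,44)
BLT L2: taken
r4=44+16=60
r4=60-7=53
r3=53|19=55
halt.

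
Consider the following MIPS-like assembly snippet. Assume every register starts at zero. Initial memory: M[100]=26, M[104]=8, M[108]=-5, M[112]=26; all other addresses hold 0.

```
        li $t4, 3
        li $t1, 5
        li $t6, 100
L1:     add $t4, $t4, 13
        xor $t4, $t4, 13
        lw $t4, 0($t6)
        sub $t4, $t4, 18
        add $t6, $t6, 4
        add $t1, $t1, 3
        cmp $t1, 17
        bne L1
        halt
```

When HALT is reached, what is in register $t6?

$t4=3
$t1=5
$t6=100
$t4=3+13=16
$t4=16^13=29
$t4=M[100]=26
$t4=26-18=8
$t6=100+4=104
$t1=5+3=8
cmp $t1, 17  (cmp 8,17)
bne L1: taken
$t4=8+13=21
$t4=21^13=24
$t4=M[104]=8
$t4=8-18=-10
$t6=104+4=108
$t1=8+3=11
cmp $t1, 17  (cmp 11,17)
bne L1: taken
$t4=(-10)+13=3
$t4=3^13=14
$t4=M[108]=-5
$t4=(-5)-18=-23
$t6=108+4=112
$t1=11+3=14
cmp $t1, 17  (cmp 14,17)
bne L1: taken
$t4=(-23)+13=-10
$t4=(-10)^13=-5
$t4=M[112]=26
$t4=26-18=8
$t6=112+4=116
$t1=14+3=17
cmp $t1, 17  (cmp 17,17)
bne L1: not taken
halt.

116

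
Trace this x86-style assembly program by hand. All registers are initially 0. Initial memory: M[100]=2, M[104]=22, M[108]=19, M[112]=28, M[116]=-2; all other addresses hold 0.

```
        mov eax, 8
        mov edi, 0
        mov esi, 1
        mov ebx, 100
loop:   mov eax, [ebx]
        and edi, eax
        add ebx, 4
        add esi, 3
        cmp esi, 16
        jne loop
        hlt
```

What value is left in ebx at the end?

120

mov eax, 8 → eax=8
mov edi, 0 → edi=0
mov esi, 1 → esi=1
mov ebx, 100 → ebx=100
mov eax, [ebx] → eax=M[100]=2
and edi, eax → edi=0&2=0
add ebx, 4 → ebx=100+4=104
add esi, 3 → esi=1+3=4
cmp esi, 16  (cmp 4,16)
jne loop: taken
mov eax, [ebx] → eax=M[104]=22
and edi, eax → edi=0&22=0
add ebx, 4 → ebx=104+4=108
add esi, 3 → esi=4+3=7
cmp esi, 16  (cmp 7,16)
jne loop: taken
mov eax, [ebx] → eax=M[108]=19
and edi, eax → edi=0&19=0
add ebx, 4 → ebx=108+4=112
add esi, 3 → esi=7+3=10
cmp esi, 16  (cmp 10,16)
jne loop: taken
mov eax, [ebx] → eax=M[112]=28
and edi, eax → edi=0&28=0
add ebx, 4 → ebx=112+4=116
add esi, 3 → esi=10+3=13
cmp esi, 16  (cmp 13,16)
jne loop: taken
mov eax, [ebx] → eax=M[116]=-2
and edi, eax → edi=0&(-2)=0
add ebx, 4 → ebx=116+4=120
add esi, 3 → esi=13+3=16
cmp esi, 16  (cmp 16,16)
jne loop: not taken
halt.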